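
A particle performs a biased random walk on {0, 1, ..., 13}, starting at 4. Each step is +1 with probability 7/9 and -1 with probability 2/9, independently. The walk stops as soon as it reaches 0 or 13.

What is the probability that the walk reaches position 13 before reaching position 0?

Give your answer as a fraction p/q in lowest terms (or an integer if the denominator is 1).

Answer: 19248670539/19377800443

Derivation:
Biased walk: p = 7/9, q = 2/9, r = q/p = 2/7
Gambler's ruin: P(hit 13 before 0 | start at 4) = (1 - r^a)/(1 - r^N)
r^4 = 16/2401; r^13 = 8192/96889010407
P = (1 - 16/2401) / (1 - 8192/96889010407) = 2385/2401 / 96889002215/96889010407 = 19248670539/19377800443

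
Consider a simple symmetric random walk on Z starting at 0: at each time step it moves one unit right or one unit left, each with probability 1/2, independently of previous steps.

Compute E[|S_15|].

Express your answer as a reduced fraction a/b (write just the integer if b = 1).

S_15 takes values m ≡ 1 (mod 2) with |m| ≤ 15; P(S_15=m) = C(15,(15+m)/2)/2^15.
Total paths: 2^15 = 32768
Distribution: P(S=-15)=1/32768, P(S=-13)=15/32768, P(S=-11)=105/32768, P(S=-9)=455/32768, P(S=-7)=1365/32768, P(S=-5)=3003/32768, P(S=-3)=5005/32768, P(S=-1)=6435/32768, P(S=1)=6435/32768, P(S=3)=5005/32768, P(S=5)=3003/32768, P(S=7)=1365/32768, P(S=9)=455/32768, P(S=11)=105/32768, P(S=13)=15/32768, P(S=15)=1/32768
E[|S_15|] = Σ_m |m|·P(S_15=m) = 102960/32768 = 6435/2048

Answer: 6435/2048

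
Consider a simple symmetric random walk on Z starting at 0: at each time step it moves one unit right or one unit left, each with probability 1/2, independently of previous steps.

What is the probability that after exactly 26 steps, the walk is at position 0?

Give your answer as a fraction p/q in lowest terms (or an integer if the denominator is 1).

To return to 0 after 26 steps: need exactly 13 steps of +1 and 13 of -1.
Favorable paths: C(26,13) = 10400600
Total paths: 2^26 = 67108864
P = 10400600/67108864 = 1300075/8388608

Answer: 1300075/8388608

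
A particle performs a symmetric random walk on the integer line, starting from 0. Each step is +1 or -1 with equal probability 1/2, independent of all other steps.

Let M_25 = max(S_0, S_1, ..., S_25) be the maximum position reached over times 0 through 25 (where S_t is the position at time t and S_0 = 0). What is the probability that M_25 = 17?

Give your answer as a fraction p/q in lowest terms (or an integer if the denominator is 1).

Let M_25 = max(S_0,...,S_25). Use the reflection principle: for j ≥ 1, #{paths with M_25 ≥ j} = #{S_25 ≥ j} + #{S_25 ≥ j+1}.
By reflection, #{M_25 ≥ 17} = #{S_25 ≥ 17} + #{S_25 ≥ 18} = 15276 + 2626 = 17902.
#{M_25 ≥ 18} = #{S_25 ≥ 18} + #{S_25 ≥ 19} = 2626 + 2626 = 5252.
#{M_25 = 17} = 17902 - 5252 = 12650.
P(M_25 = 17) = 12650/33554432 = 6325/16777216

Answer: 6325/16777216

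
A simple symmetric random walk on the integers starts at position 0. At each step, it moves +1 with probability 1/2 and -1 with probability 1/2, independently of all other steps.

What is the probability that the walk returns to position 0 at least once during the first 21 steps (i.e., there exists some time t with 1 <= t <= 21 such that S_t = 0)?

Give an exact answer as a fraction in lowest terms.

Count via complement. Let g(t,s) = #length-t paths at position s with S_1..S_t all ≠ 0.
g(t,s) = g(t-1,s-1) + g(t-1,s+1) for s ≠ 0; g(t,0) = 0.
t=0: g(0,0)=1
t=1: g(1,-1)=1 g(1,1)=1
t=2: g(2,-2)=1 g(2,2)=1
t=3: g(3,-3)=1 g(3,-1)=1 g(3,1)=1 g(3,3)=1
t=4: g(4,-4)=1 g(4,-2)=2 g(4,2)=2 g(4,4)=1
t=5: g(5,-5)=1 g(5,-3)=3 g(5,-1)=2 g(5,1)=2 g(5,3)=3 g(5,5)=1
t=6: g(6,-6)=1 g(6,-4)=4 g(6,-2)=5 g(6,2)=5 g(6,4)=4 g(6,6)=1
t=7: g(7,-7)=1 g(7,-5)=5 g(7,-3)=9 g(7,-1)=5 g(7,1)=5 g(7,3)=9 g(7,5)=5 g(7,7)=1
t=8: g(8,-8)=1 g(8,-6)=6 g(8,-4)=14 g(8,-2)=14 g(8,2)=14 g(8,4)=14 g(8,6)=6 g(8,8)=1
t=9: g(9,-9)=1 g(9,-7)=7 g(9,-5)=20 g(9,-3)=28 g(9,-1)=14 g(9,1)=14 g(9,3)=28 g(9,5)=20 g(9,7)=7 g(9,9)=1
t=10: g(10,-10)=1 g(10,-8)=8 g(10,-6)=27 g(10,-4)=48 g(10,-2)=42 g(10,2)=42 g(10,4)=48 g(10,6)=27 g(10,8)=8 g(10,10)=1
t=11: g(11,-11)=1 g(11,-9)=9 g(11,-7)=35 g(11,-5)=75 g(11,-3)=90 g(11,-1)=42 g(11,1)=42 g(11,3)=90 g(11,5)=75 g(11,7)=35 g(11,9)=9 g(11,11)=1
t=12: g(12,-12)=1 g(12,-10)=10 g(12,-8)=44 g(12,-6)=110 g(12,-4)=165 g(12,-2)=132 g(12,2)=132 g(12,4)=165 g(12,6)=110 g(12,8)=44 g(12,10)=10 g(12,12)=1
t=13: g(13,-13)=1 g(13,-11)=11 g(13,-9)=54 g(13,-7)=154 g(13,-5)=275 g(13,-3)=297 g(13,-1)=132 g(13,1)=132 g(13,3)=297 g(13,5)=275 g(13,7)=154 g(13,9)=54 g(13,11)=11 g(13,13)=1
t=14: g(14,-14)=1 g(14,-12)=12 g(14,-10)=65 g(14,-8)=208 g(14,-6)=429 g(14,-4)=572 g(14,-2)=429 g(14,2)=429 g(14,4)=572 g(14,6)=429 g(14,8)=208 g(14,10)=65 g(14,12)=12 g(14,14)=1
t=15: g(15,-15)=1 g(15,-13)=13 g(15,-11)=77 g(15,-9)=273 g(15,-7)=637 g(15,-5)=1001 g(15,-3)=1001 g(15,-1)=429 g(15,1)=429 g(15,3)=1001 g(15,5)=1001 g(15,7)=637 g(15,9)=273 g(15,11)=77 g(15,13)=13 g(15,15)=1
t=16: g(16,-16)=1 g(16,-14)=14 g(16,-12)=90 g(16,-10)=350 g(16,-8)=910 g(16,-6)=1638 g(16,-4)=2002 g(16,-2)=1430 g(16,2)=1430 g(16,4)=2002 g(16,6)=1638 g(16,8)=910 g(16,10)=350 g(16,12)=90 g(16,14)=14 g(16,16)=1
t=17: g(17,-17)=1 g(17,-15)=15 g(17,-13)=104 g(17,-11)=440 g(17,-9)=1260 g(17,-7)=2548 g(17,-5)=3640 g(17,-3)=3432 g(17,-1)=1430 g(17,1)=1430 g(17,3)=3432 g(17,5)=3640 g(17,7)=2548 g(17,9)=1260 g(17,11)=440 g(17,13)=104 g(17,15)=15 g(17,17)=1
t=18: g(18,-18)=1 g(18,-16)=16 g(18,-14)=119 g(18,-12)=544 g(18,-10)=1700 g(18,-8)=3808 g(18,-6)=6188 g(18,-4)=7072 g(18,-2)=4862 g(18,2)=4862 g(18,4)=7072 g(18,6)=6188 g(18,8)=3808 g(18,10)=1700 g(18,12)=544 g(18,14)=119 g(18,16)=16 g(18,18)=1
t=19: g(19,-19)=1 g(19,-17)=17 g(19,-15)=135 g(19,-13)=663 g(19,-11)=2244 g(19,-9)=5508 g(19,-7)=9996 g(19,-5)=13260 g(19,-3)=11934 g(19,-1)=4862 g(19,1)=4862 g(19,3)=11934 g(19,5)=13260 g(19,7)=9996 g(19,9)=5508 g(19,11)=2244 g(19,13)=663 g(19,15)=135 g(19,17)=17 g(19,19)=1
t=20: g(20,-20)=1 g(20,-18)=18 g(20,-16)=152 g(20,-14)=798 g(20,-12)=2907 g(20,-10)=7752 g(20,-8)=15504 g(20,-6)=23256 g(20,-4)=25194 g(20,-2)=16796 g(20,2)=16796 g(20,4)=25194 g(20,6)=23256 g(20,8)=15504 g(20,10)=7752 g(20,12)=2907 g(20,14)=798 g(20,16)=152 g(20,18)=18 g(20,20)=1
t=21: g(21,-21)=1 g(21,-19)=19 g(21,-17)=170 g(21,-15)=950 g(21,-13)=3705 g(21,-11)=10659 g(21,-9)=23256 g(21,-7)=38760 g(21,-5)=48450 g(21,-3)=41990 g(21,-1)=16796 g(21,1)=16796 g(21,3)=41990 g(21,5)=48450 g(21,7)=38760 g(21,9)=23256 g(21,11)=10659 g(21,13)=3705 g(21,15)=950 g(21,17)=170 g(21,19)=19 g(21,21)=1
Paths never hitting 0: Σ_s g(21,s) = 369512
Paths hitting 0: 2^21 - 369512 = 1727640
P = 1727640/2097152 = 215955/262144

Answer: 215955/262144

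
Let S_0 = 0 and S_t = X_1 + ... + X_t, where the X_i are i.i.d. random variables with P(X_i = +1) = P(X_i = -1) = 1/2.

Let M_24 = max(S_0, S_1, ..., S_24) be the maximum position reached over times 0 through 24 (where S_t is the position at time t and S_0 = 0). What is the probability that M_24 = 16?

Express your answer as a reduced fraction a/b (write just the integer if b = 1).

Let M_24 = max(S_0,...,S_24). Use the reflection principle: for j ≥ 1, #{paths with M_24 ≥ j} = #{S_24 ≥ j} + #{S_24 ≥ j+1}.
By reflection, #{M_24 ≥ 16} = #{S_24 ≥ 16} + #{S_24 ≥ 17} = 12951 + 2325 = 15276.
#{M_24 ≥ 17} = #{S_24 ≥ 17} + #{S_24 ≥ 18} = 2325 + 2325 = 4650.
#{M_24 = 16} = 15276 - 4650 = 10626.
P(M_24 = 16) = 10626/16777216 = 5313/8388608

Answer: 5313/8388608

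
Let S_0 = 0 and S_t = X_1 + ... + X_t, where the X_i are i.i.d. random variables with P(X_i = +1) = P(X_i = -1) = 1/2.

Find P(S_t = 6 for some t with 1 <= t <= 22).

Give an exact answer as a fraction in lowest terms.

Answer: 440485/2097152

Derivation:
Count via complement. Let g(t,s) = #length-t paths at position s with S_1..S_t all ≠ 6.
g(t,s) = g(t-1,s-1) + g(t-1,s+1) for s ≠ 6; g(t,6) = 0.
t=0: g(0,0)=1
t=1: g(1,-1)=1 g(1,1)=1
t=2: g(2,-2)=1 g(2,0)=2 g(2,2)=1
t=3: g(3,-3)=1 g(3,-1)=3 g(3,1)=3 g(3,3)=1
t=4: g(4,-4)=1 g(4,-2)=4 g(4,0)=6 g(4,2)=4 g(4,4)=1
t=5: g(5,-5)=1 g(5,-3)=5 g(5,-1)=10 g(5,1)=10 g(5,3)=5 g(5,5)=1
t=6: g(6,-6)=1 g(6,-4)=6 g(6,-2)=15 g(6,0)=20 g(6,2)=15 g(6,4)=6
t=7: g(7,-7)=1 g(7,-5)=7 g(7,-3)=21 g(7,-1)=35 g(7,1)=35 g(7,3)=21 g(7,5)=6
t=8: g(8,-8)=1 g(8,-6)=8 g(8,-4)=28 g(8,-2)=56 g(8,0)=70 g(8,2)=56 g(8,4)=27
t=9: g(9,-9)=1 g(9,-7)=9 g(9,-5)=36 g(9,-3)=84 g(9,-1)=126 g(9,1)=126 g(9,3)=83 g(9,5)=27
t=10: g(10,-10)=1 g(10,-8)=10 g(10,-6)=45 g(10,-4)=120 g(10,-2)=210 g(10,0)=252 g(10,2)=209 g(10,4)=110
t=11: g(11,-11)=1 g(11,-9)=11 g(11,-7)=55 g(11,-5)=165 g(11,-3)=330 g(11,-1)=462 g(11,1)=461 g(11,3)=319 g(11,5)=110
t=12: g(12,-12)=1 g(12,-10)=12 g(12,-8)=66 g(12,-6)=220 g(12,-4)=495 g(12,-2)=792 g(12,0)=923 g(12,2)=780 g(12,4)=429
t=13: g(13,-13)=1 g(13,-11)=13 g(13,-9)=78 g(13,-7)=286 g(13,-5)=715 g(13,-3)=1287 g(13,-1)=1715 g(13,1)=1703 g(13,3)=1209 g(13,5)=429
t=14: g(14,-14)=1 g(14,-12)=14 g(14,-10)=91 g(14,-8)=364 g(14,-6)=1001 g(14,-4)=2002 g(14,-2)=3002 g(14,0)=3418 g(14,2)=2912 g(14,4)=1638
t=15: g(15,-15)=1 g(15,-13)=15 g(15,-11)=105 g(15,-9)=455 g(15,-7)=1365 g(15,-5)=3003 g(15,-3)=5004 g(15,-1)=6420 g(15,1)=6330 g(15,3)=4550 g(15,5)=1638
t=16: g(16,-16)=1 g(16,-14)=16 g(16,-12)=120 g(16,-10)=560 g(16,-8)=1820 g(16,-6)=4368 g(16,-4)=8007 g(16,-2)=11424 g(16,0)=12750 g(16,2)=10880 g(16,4)=6188
t=17: g(17,-17)=1 g(17,-15)=17 g(17,-13)=136 g(17,-11)=680 g(17,-9)=2380 g(17,-7)=6188 g(17,-5)=12375 g(17,-3)=19431 g(17,-1)=24174 g(17,1)=23630 g(17,3)=17068 g(17,5)=6188
t=18: g(18,-18)=1 g(18,-16)=18 g(18,-14)=153 g(18,-12)=816 g(18,-10)=3060 g(18,-8)=8568 g(18,-6)=18563 g(18,-4)=31806 g(18,-2)=43605 g(18,0)=47804 g(18,2)=40698 g(18,4)=23256
t=19: g(19,-19)=1 g(19,-17)=19 g(19,-15)=171 g(19,-13)=969 g(19,-11)=3876 g(19,-9)=11628 g(19,-7)=27131 g(19,-5)=50369 g(19,-3)=75411 g(19,-1)=91409 g(19,1)=88502 g(19,3)=63954 g(19,5)=23256
t=20: g(20,-20)=1 g(20,-18)=20 g(20,-16)=190 g(20,-14)=1140 g(20,-12)=4845 g(20,-10)=15504 g(20,-8)=38759 g(20,-6)=77500 g(20,-4)=125780 g(20,-2)=166820 g(20,0)=179911 g(20,2)=152456 g(20,4)=87210
t=21: g(21,-21)=1 g(21,-19)=21 g(21,-17)=210 g(21,-15)=1330 g(21,-13)=5985 g(21,-11)=20349 g(21,-9)=54263 g(21,-7)=116259 g(21,-5)=203280 g(21,-3)=292600 g(21,-1)=346731 g(21,1)=332367 g(21,3)=239666 g(21,5)=87210
t=22: g(22,-22)=1 g(22,-20)=22 g(22,-18)=231 g(22,-16)=1540 g(22,-14)=7315 g(22,-12)=26334 g(22,-10)=74612 g(22,-8)=170522 g(22,-6)=319539 g(22,-4)=495880 g(22,-2)=639331 g(22,0)=679098 g(22,2)=572033 g(22,4)=326876
Paths never hitting 6: Σ_s g(22,s) = 3313334
Paths hitting 6: 2^22 - 3313334 = 880970
P = 880970/4194304 = 440485/2097152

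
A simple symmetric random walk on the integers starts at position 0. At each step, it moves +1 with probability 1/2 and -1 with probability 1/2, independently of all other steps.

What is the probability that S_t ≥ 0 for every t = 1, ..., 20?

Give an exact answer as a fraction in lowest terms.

Answer: 46189/262144

Derivation:
Let f(t,s) = #length-t paths at position s with S_1..S_t all ≥ 0.
f(t,s) = f(t-1,s-1) + f(t-1,s+1) for s ≥ 0; f(t,s) = 0 for s < 0.
t=0: f(0,0)=1
t=1: f(1,1)=1
t=2: f(2,0)=1 f(2,2)=1
t=3: f(3,1)=2 f(3,3)=1
t=4: f(4,0)=2 f(4,2)=3 f(4,4)=1
t=5: f(5,1)=5 f(5,3)=4 f(5,5)=1
t=6: f(6,0)=5 f(6,2)=9 f(6,4)=5 f(6,6)=1
t=7: f(7,1)=14 f(7,3)=14 f(7,5)=6 f(7,7)=1
t=8: f(8,0)=14 f(8,2)=28 f(8,4)=20 f(8,6)=7 f(8,8)=1
t=9: f(9,1)=42 f(9,3)=48 f(9,5)=27 f(9,7)=8 f(9,9)=1
t=10: f(10,0)=42 f(10,2)=90 f(10,4)=75 f(10,6)=35 f(10,8)=9 f(10,10)=1
t=11: f(11,1)=132 f(11,3)=165 f(11,5)=110 f(11,7)=44 f(11,9)=10 f(11,11)=1
t=12: f(12,0)=132 f(12,2)=297 f(12,4)=275 f(12,6)=154 f(12,8)=54 f(12,10)=11 f(12,12)=1
t=13: f(13,1)=429 f(13,3)=572 f(13,5)=429 f(13,7)=208 f(13,9)=65 f(13,11)=12 f(13,13)=1
t=14: f(14,0)=429 f(14,2)=1001 f(14,4)=1001 f(14,6)=637 f(14,8)=273 f(14,10)=77 f(14,12)=13 f(14,14)=1
t=15: f(15,1)=1430 f(15,3)=2002 f(15,5)=1638 f(15,7)=910 f(15,9)=350 f(15,11)=90 f(15,13)=14 f(15,15)=1
t=16: f(16,0)=1430 f(16,2)=3432 f(16,4)=3640 f(16,6)=2548 f(16,8)=1260 f(16,10)=440 f(16,12)=104 f(16,14)=15 f(16,16)=1
t=17: f(17,1)=4862 f(17,3)=7072 f(17,5)=6188 f(17,7)=3808 f(17,9)=1700 f(17,11)=544 f(17,13)=119 f(17,15)=16 f(17,17)=1
t=18: f(18,0)=4862 f(18,2)=11934 f(18,4)=13260 f(18,6)=9996 f(18,8)=5508 f(18,10)=2244 f(18,12)=663 f(18,14)=135 f(18,16)=17 f(18,18)=1
t=19: f(19,1)=16796 f(19,3)=25194 f(19,5)=23256 f(19,7)=15504 f(19,9)=7752 f(19,11)=2907 f(19,13)=798 f(19,15)=152 f(19,17)=18 f(19,19)=1
t=20: f(20,0)=16796 f(20,2)=41990 f(20,4)=48450 f(20,6)=38760 f(20,8)=23256 f(20,10)=10659 f(20,12)=3705 f(20,14)=950 f(20,16)=170 f(20,18)=19 f(20,20)=1
Σ_s f(20,s) = 184756
P = 184756/1048576 = 46189/262144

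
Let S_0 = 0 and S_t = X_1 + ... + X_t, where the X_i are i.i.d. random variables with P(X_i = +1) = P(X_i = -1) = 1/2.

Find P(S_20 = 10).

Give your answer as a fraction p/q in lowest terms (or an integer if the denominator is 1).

To reach position 10 after 20 steps: need 15 steps of +1 and 5 of -1.
Favorable paths: C(20,15) = 15504
Total paths: 2^20 = 1048576
P = 15504/1048576 = 969/65536

Answer: 969/65536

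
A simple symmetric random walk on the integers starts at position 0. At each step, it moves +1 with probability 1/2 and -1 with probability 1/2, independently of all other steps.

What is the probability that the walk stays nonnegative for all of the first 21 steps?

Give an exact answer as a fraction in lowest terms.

Let f(t,s) = #length-t paths at position s with S_1..S_t all ≥ 0.
f(t,s) = f(t-1,s-1) + f(t-1,s+1) for s ≥ 0; f(t,s) = 0 for s < 0.
t=0: f(0,0)=1
t=1: f(1,1)=1
t=2: f(2,0)=1 f(2,2)=1
t=3: f(3,1)=2 f(3,3)=1
t=4: f(4,0)=2 f(4,2)=3 f(4,4)=1
t=5: f(5,1)=5 f(5,3)=4 f(5,5)=1
t=6: f(6,0)=5 f(6,2)=9 f(6,4)=5 f(6,6)=1
t=7: f(7,1)=14 f(7,3)=14 f(7,5)=6 f(7,7)=1
t=8: f(8,0)=14 f(8,2)=28 f(8,4)=20 f(8,6)=7 f(8,8)=1
t=9: f(9,1)=42 f(9,3)=48 f(9,5)=27 f(9,7)=8 f(9,9)=1
t=10: f(10,0)=42 f(10,2)=90 f(10,4)=75 f(10,6)=35 f(10,8)=9 f(10,10)=1
t=11: f(11,1)=132 f(11,3)=165 f(11,5)=110 f(11,7)=44 f(11,9)=10 f(11,11)=1
t=12: f(12,0)=132 f(12,2)=297 f(12,4)=275 f(12,6)=154 f(12,8)=54 f(12,10)=11 f(12,12)=1
t=13: f(13,1)=429 f(13,3)=572 f(13,5)=429 f(13,7)=208 f(13,9)=65 f(13,11)=12 f(13,13)=1
t=14: f(14,0)=429 f(14,2)=1001 f(14,4)=1001 f(14,6)=637 f(14,8)=273 f(14,10)=77 f(14,12)=13 f(14,14)=1
t=15: f(15,1)=1430 f(15,3)=2002 f(15,5)=1638 f(15,7)=910 f(15,9)=350 f(15,11)=90 f(15,13)=14 f(15,15)=1
t=16: f(16,0)=1430 f(16,2)=3432 f(16,4)=3640 f(16,6)=2548 f(16,8)=1260 f(16,10)=440 f(16,12)=104 f(16,14)=15 f(16,16)=1
t=17: f(17,1)=4862 f(17,3)=7072 f(17,5)=6188 f(17,7)=3808 f(17,9)=1700 f(17,11)=544 f(17,13)=119 f(17,15)=16 f(17,17)=1
t=18: f(18,0)=4862 f(18,2)=11934 f(18,4)=13260 f(18,6)=9996 f(18,8)=5508 f(18,10)=2244 f(18,12)=663 f(18,14)=135 f(18,16)=17 f(18,18)=1
t=19: f(19,1)=16796 f(19,3)=25194 f(19,5)=23256 f(19,7)=15504 f(19,9)=7752 f(19,11)=2907 f(19,13)=798 f(19,15)=152 f(19,17)=18 f(19,19)=1
t=20: f(20,0)=16796 f(20,2)=41990 f(20,4)=48450 f(20,6)=38760 f(20,8)=23256 f(20,10)=10659 f(20,12)=3705 f(20,14)=950 f(20,16)=170 f(20,18)=19 f(20,20)=1
t=21: f(21,1)=58786 f(21,3)=90440 f(21,5)=87210 f(21,7)=62016 f(21,9)=33915 f(21,11)=14364 f(21,13)=4655 f(21,15)=1120 f(21,17)=189 f(21,19)=20 f(21,21)=1
Σ_s f(21,s) = 352716
P = 352716/2097152 = 88179/524288

Answer: 88179/524288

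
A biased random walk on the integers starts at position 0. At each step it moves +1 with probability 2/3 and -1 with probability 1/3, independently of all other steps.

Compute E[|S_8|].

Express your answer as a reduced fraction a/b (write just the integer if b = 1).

S_8 takes values m ≡ 0 (mod 2) with |m| ≤ 8; P(S_8=m) = C(8,(8+m)/2) · (2/3)^((8+m)/2) · (1/3)^((8-m)/2).
Distribution: P(S=-8)=1/6561, P(S=-6)=16/6561, P(S=-4)=112/6561, P(S=-2)=448/6561, P(S=0)=1120/6561, P(S=2)=1792/6561, P(S=4)=1792/6561, P(S=6)=1024/6561, P(S=8)=256/6561
E[|S_8|] = Σ_m |m|·P(S_8=m) = 20392/6561

Answer: 20392/6561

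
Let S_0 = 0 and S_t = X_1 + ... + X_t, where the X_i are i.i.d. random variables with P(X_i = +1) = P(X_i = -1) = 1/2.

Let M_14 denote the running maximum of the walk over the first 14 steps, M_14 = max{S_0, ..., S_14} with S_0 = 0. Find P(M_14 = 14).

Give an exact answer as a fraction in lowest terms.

Answer: 1/16384

Derivation:
Let M_14 = max(S_0,...,S_14). Use the reflection principle: for j ≥ 1, #{paths with M_14 ≥ j} = #{S_14 ≥ j} + #{S_14 ≥ j+1}.
By reflection, #{M_14 ≥ 14} = #{S_14 ≥ 14} + #{S_14 ≥ 15} = 1 + 0 = 1.
#{M_14 ≥ 15} = #{S_14 ≥ 15} + #{S_14 ≥ 16} = 0 + 0 = 0.
#{M_14 = 14} = 1 - 0 = 1.
P(M_14 = 14) = 1/16384 = 1/16384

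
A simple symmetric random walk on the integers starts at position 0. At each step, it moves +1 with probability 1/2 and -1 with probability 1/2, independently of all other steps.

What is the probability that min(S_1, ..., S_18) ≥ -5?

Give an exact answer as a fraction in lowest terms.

Answer: 54587/65536

Derivation:
Let f(t,s) = #length-t paths at position s with S_1..S_t all ≥ -5.
f(t,s) = f(t-1,s-1) + f(t-1,s+1) for s ≥ -5; f(t,s) = 0 for s < -5.
t=0: f(0,0)=1
t=1: f(1,-1)=1 f(1,1)=1
t=2: f(2,-2)=1 f(2,0)=2 f(2,2)=1
t=3: f(3,-3)=1 f(3,-1)=3 f(3,1)=3 f(3,3)=1
t=4: f(4,-4)=1 f(4,-2)=4 f(4,0)=6 f(4,2)=4 f(4,4)=1
t=5: f(5,-5)=1 f(5,-3)=5 f(5,-1)=10 f(5,1)=10 f(5,3)=5 f(5,5)=1
t=6: f(6,-4)=6 f(6,-2)=15 f(6,0)=20 f(6,2)=15 f(6,4)=6 f(6,6)=1
t=7: f(7,-5)=6 f(7,-3)=21 f(7,-1)=35 f(7,1)=35 f(7,3)=21 f(7,5)=7 f(7,7)=1
t=8: f(8,-4)=27 f(8,-2)=56 f(8,0)=70 f(8,2)=56 f(8,4)=28 f(8,6)=8 f(8,8)=1
t=9: f(9,-5)=27 f(9,-3)=83 f(9,-1)=126 f(9,1)=126 f(9,3)=84 f(9,5)=36 f(9,7)=9 f(9,9)=1
t=10: f(10,-4)=110 f(10,-2)=209 f(10,0)=252 f(10,2)=210 f(10,4)=120 f(10,6)=45 f(10,8)=10 f(10,10)=1
t=11: f(11,-5)=110 f(11,-3)=319 f(11,-1)=461 f(11,1)=462 f(11,3)=330 f(11,5)=165 f(11,7)=55 f(11,9)=11 f(11,11)=1
t=12: f(12,-4)=429 f(12,-2)=780 f(12,0)=923 f(12,2)=792 f(12,4)=495 f(12,6)=220 f(12,8)=66 f(12,10)=12 f(12,12)=1
t=13: f(13,-5)=429 f(13,-3)=1209 f(13,-1)=1703 f(13,1)=1715 f(13,3)=1287 f(13,5)=715 f(13,7)=286 f(13,9)=78 f(13,11)=13 f(13,13)=1
t=14: f(14,-4)=1638 f(14,-2)=2912 f(14,0)=3418 f(14,2)=3002 f(14,4)=2002 f(14,6)=1001 f(14,8)=364 f(14,10)=91 f(14,12)=14 f(14,14)=1
t=15: f(15,-5)=1638 f(15,-3)=4550 f(15,-1)=6330 f(15,1)=6420 f(15,3)=5004 f(15,5)=3003 f(15,7)=1365 f(15,9)=455 f(15,11)=105 f(15,13)=15 f(15,15)=1
t=16: f(16,-4)=6188 f(16,-2)=10880 f(16,0)=12750 f(16,2)=11424 f(16,4)=8007 f(16,6)=4368 f(16,8)=1820 f(16,10)=560 f(16,12)=120 f(16,14)=16 f(16,16)=1
t=17: f(17,-5)=6188 f(17,-3)=17068 f(17,-1)=23630 f(17,1)=24174 f(17,3)=19431 f(17,5)=12375 f(17,7)=6188 f(17,9)=2380 f(17,11)=680 f(17,13)=136 f(17,15)=17 f(17,17)=1
t=18: f(18,-4)=23256 f(18,-2)=40698 f(18,0)=47804 f(18,2)=43605 f(18,4)=31806 f(18,6)=18563 f(18,8)=8568 f(18,10)=3060 f(18,12)=816 f(18,14)=153 f(18,16)=18 f(18,18)=1
Σ_s f(18,s) = 218348
P = 218348/262144 = 54587/65536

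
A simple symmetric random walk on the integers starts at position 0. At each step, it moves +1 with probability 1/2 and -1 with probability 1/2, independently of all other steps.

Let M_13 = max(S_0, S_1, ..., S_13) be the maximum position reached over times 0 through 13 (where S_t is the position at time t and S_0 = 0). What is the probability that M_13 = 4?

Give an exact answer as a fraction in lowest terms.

Let M_13 = max(S_0,...,S_13). Use the reflection principle: for j ≥ 1, #{paths with M_13 ≥ j} = #{S_13 ≥ j} + #{S_13 ≥ j+1}.
By reflection, #{M_13 ≥ 4} = #{S_13 ≥ 4} + #{S_13 ≥ 5} = 1093 + 1093 = 2186.
#{M_13 ≥ 5} = #{S_13 ≥ 5} + #{S_13 ≥ 6} = 1093 + 378 = 1471.
#{M_13 = 4} = 2186 - 1471 = 715.
P(M_13 = 4) = 715/8192 = 715/8192

Answer: 715/8192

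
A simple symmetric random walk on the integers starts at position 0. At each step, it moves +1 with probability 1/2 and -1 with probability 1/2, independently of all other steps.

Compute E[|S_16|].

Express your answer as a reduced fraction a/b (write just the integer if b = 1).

S_16 takes values m ≡ 0 (mod 2) with |m| ≤ 16; P(S_16=m) = C(16,(16+m)/2)/2^16.
Total paths: 2^16 = 65536
Distribution: P(S=-16)=1/65536, P(S=-14)=16/65536, P(S=-12)=120/65536, P(S=-10)=560/65536, P(S=-8)=1820/65536, P(S=-6)=4368/65536, P(S=-4)=8008/65536, P(S=-2)=11440/65536, P(S=0)=12870/65536, P(S=2)=11440/65536, P(S=4)=8008/65536, P(S=6)=4368/65536, P(S=8)=1820/65536, P(S=10)=560/65536, P(S=12)=120/65536, P(S=14)=16/65536, P(S=16)=1/65536
E[|S_16|] = Σ_m |m|·P(S_16=m) = 205920/65536 = 6435/2048

Answer: 6435/2048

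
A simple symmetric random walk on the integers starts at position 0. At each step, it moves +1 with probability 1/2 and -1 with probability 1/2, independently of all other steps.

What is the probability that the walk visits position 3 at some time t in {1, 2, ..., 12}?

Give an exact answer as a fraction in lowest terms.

Count via complement. Let g(t,s) = #length-t paths at position s with S_1..S_t all ≠ 3.
g(t,s) = g(t-1,s-1) + g(t-1,s+1) for s ≠ 3; g(t,3) = 0.
t=0: g(0,0)=1
t=1: g(1,-1)=1 g(1,1)=1
t=2: g(2,-2)=1 g(2,0)=2 g(2,2)=1
t=3: g(3,-3)=1 g(3,-1)=3 g(3,1)=3
t=4: g(4,-4)=1 g(4,-2)=4 g(4,0)=6 g(4,2)=3
t=5: g(5,-5)=1 g(5,-3)=5 g(5,-1)=10 g(5,1)=9
t=6: g(6,-6)=1 g(6,-4)=6 g(6,-2)=15 g(6,0)=19 g(6,2)=9
t=7: g(7,-7)=1 g(7,-5)=7 g(7,-3)=21 g(7,-1)=34 g(7,1)=28
t=8: g(8,-8)=1 g(8,-6)=8 g(8,-4)=28 g(8,-2)=55 g(8,0)=62 g(8,2)=28
t=9: g(9,-9)=1 g(9,-7)=9 g(9,-5)=36 g(9,-3)=83 g(9,-1)=117 g(9,1)=90
t=10: g(10,-10)=1 g(10,-8)=10 g(10,-6)=45 g(10,-4)=119 g(10,-2)=200 g(10,0)=207 g(10,2)=90
t=11: g(11,-11)=1 g(11,-9)=11 g(11,-7)=55 g(11,-5)=164 g(11,-3)=319 g(11,-1)=407 g(11,1)=297
t=12: g(12,-12)=1 g(12,-10)=12 g(12,-8)=66 g(12,-6)=219 g(12,-4)=483 g(12,-2)=726 g(12,0)=704 g(12,2)=297
Paths never hitting 3: Σ_s g(12,s) = 2508
Paths hitting 3: 2^12 - 2508 = 1588
P = 1588/4096 = 397/1024

Answer: 397/1024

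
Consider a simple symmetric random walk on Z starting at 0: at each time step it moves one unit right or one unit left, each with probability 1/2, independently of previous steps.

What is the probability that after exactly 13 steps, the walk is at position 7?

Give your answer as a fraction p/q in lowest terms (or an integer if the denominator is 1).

Answer: 143/4096

Derivation:
To reach position 7 after 13 steps: need 10 steps of +1 and 3 of -1.
Favorable paths: C(13,10) = 286
Total paths: 2^13 = 8192
P = 286/8192 = 143/4096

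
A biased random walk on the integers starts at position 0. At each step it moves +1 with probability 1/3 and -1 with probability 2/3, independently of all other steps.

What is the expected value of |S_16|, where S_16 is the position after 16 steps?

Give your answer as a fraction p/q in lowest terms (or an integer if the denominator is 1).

S_16 takes values m ≡ 0 (mod 2) with |m| ≤ 16; P(S_16=m) = C(16,(16+m)/2) · (1/3)^((16+m)/2) · (2/3)^((16-m)/2).
Distribution: P(S=-16)=65536/43046721, P(S=-14)=524288/43046721, P(S=-12)=655360/14348907, P(S=-10)=4587520/43046721, P(S=-8)=7454720/43046721, P(S=-6)=2981888/14348907, P(S=-4)=8200192/43046721, P(S=-2)=5857280/43046721, P(S=0)=366080/4782969, P(S=2)=1464320/43046721, P(S=4)=512512/43046721, P(S=6)=46592/14348907, P(S=8)=29120/43046721, P(S=10)=4480/43046721, P(S=12)=160/14348907, P(S=14)=32/43046721, P(S=16)=1/43046721
E[|S_16|] = Σ_m |m|·P(S_16=m) = 80595056/14348907

Answer: 80595056/14348907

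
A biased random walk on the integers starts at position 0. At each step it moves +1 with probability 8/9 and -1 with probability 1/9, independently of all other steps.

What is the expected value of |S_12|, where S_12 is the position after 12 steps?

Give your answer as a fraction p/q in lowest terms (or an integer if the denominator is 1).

Answer: 292903384172/31381059609

Derivation:
S_12 takes values m ≡ 0 (mod 2) with |m| ≤ 12; P(S_12=m) = C(12,(12+m)/2) · (8/9)^((12+m)/2) · (1/9)^((12-m)/2).
Distribution: P(S=-12)=1/282429536481, P(S=-10)=32/94143178827, P(S=-8)=1408/94143178827, P(S=-6)=112640/282429536481, P(S=-4)=225280/31381059609, P(S=-2)=2883584/31381059609, P(S=0)=80740352/94143178827, P(S=2)=184549376/31381059609, P(S=4)=922746880/31381059609, P(S=6)=29527900160/282429536481, P(S=8)=23622320128/94143178827, P(S=10)=34359738368/94143178827, P(S=12)=68719476736/282429536481
E[|S_12|] = Σ_m |m|·P(S_12=m) = 292903384172/31381059609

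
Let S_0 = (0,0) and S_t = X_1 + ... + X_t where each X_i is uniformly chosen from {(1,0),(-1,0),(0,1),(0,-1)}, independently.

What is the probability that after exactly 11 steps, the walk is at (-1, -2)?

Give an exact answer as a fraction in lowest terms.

Answer: 38115/1048576

Derivation:
Let h be the number of horizontal steps (so 11-h are vertical). To end at (-1,-2) need (h-1)/2 right-steps and ((11-h)-2)/2 up-steps.
Sum over h with 1 ≤ h ≤ 9, h ≡ 1 (mod 2), 11-h ≡ 0 (mod 2):
h=1: C(11,1)·C(1,0)·C(10,4) = 11·1·210 = 2310
h=3: C(11,3)·C(3,1)·C(8,3) = 165·3·56 = 27720
h=5: C(11,5)·C(5,2)·C(6,2) = 462·10·15 = 69300
h=7: C(11,7)·C(7,3)·C(4,1) = 330·35·4 = 46200
h=9: C(11,9)·C(9,4)·C(2,0) = 55·126·1 = 6930
Total favorable: 152460
Total paths: 4^11 = 4194304
P = 152460/4194304 = 38115/1048576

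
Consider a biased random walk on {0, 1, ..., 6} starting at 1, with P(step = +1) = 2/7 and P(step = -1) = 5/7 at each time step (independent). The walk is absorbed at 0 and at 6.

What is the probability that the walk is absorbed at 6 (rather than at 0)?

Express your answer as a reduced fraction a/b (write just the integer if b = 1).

Answer: 32/5187

Derivation:
Biased walk: p = 2/7, q = 5/7, r = q/p = 5/2
Gambler's ruin: P(hit 6 before 0 | start at 1) = (1 - r^a)/(1 - r^N)
r^1 = 5/2; r^6 = 15625/64
P = (1 - 5/2) / (1 - 15625/64) = -3/2 / -15561/64 = 32/5187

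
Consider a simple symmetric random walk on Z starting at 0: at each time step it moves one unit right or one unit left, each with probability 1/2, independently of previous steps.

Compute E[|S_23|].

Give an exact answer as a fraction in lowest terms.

S_23 takes values m ≡ 1 (mod 2) with |m| ≤ 23; P(S_23=m) = C(23,(23+m)/2)/2^23.
Total paths: 2^23 = 8388608
Distribution: P(S=-23)=1/8388608, P(S=-21)=23/8388608, P(S=-19)=253/8388608, P(S=-17)=1771/8388608, P(S=-15)=8855/8388608, P(S=-13)=33649/8388608, P(S=-11)=100947/8388608, P(S=-9)=245157/8388608, P(S=-7)=490314/8388608, P(S=-5)=817190/8388608, P(S=-3)=1144066/8388608, P(S=-1)=1352078/8388608, P(S=1)=1352078/8388608, P(S=3)=1144066/8388608, P(S=5)=817190/8388608, P(S=7)=490314/8388608, P(S=9)=245157/8388608, P(S=11)=100947/8388608, P(S=13)=33649/8388608, P(S=15)=8855/8388608, P(S=17)=1771/8388608, P(S=19)=253/8388608, P(S=21)=23/8388608, P(S=23)=1/8388608
E[|S_23|] = Σ_m |m|·P(S_23=m) = 32449872/8388608 = 2028117/524288

Answer: 2028117/524288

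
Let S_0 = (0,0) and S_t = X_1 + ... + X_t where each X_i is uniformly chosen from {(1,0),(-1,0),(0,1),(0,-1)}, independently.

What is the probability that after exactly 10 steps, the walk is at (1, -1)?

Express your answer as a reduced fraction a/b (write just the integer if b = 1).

Answer: 6615/131072

Derivation:
Let h be the number of horizontal steps (so 10-h are vertical). To end at (1,-1) need (h+1)/2 right-steps and ((10-h)-1)/2 up-steps.
Sum over h with 1 ≤ h ≤ 9, h ≡ 1 (mod 2), 10-h ≡ 1 (mod 2):
h=1: C(10,1)·C(1,1)·C(9,4) = 10·1·126 = 1260
h=3: C(10,3)·C(3,2)·C(7,3) = 120·3·35 = 12600
h=5: C(10,5)·C(5,3)·C(5,2) = 252·10·10 = 25200
h=7: C(10,7)·C(7,4)·C(3,1) = 120·35·3 = 12600
h=9: C(10,9)·C(9,5)·C(1,0) = 10·126·1 = 1260
Total favorable: 52920
Total paths: 4^10 = 1048576
P = 52920/1048576 = 6615/131072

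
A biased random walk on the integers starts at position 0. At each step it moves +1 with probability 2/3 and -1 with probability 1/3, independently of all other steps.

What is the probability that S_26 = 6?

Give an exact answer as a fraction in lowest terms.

To reach position 6 after 26 steps: need 16 steps of +1 and 10 steps of -1.
Number of such sequences: C(26,16) = 5311735
Each has probability (2/3)^16 · (1/3)^10 = 65536/2541865828329
P = 5311735 · 65536/2541865828329 = 348109864960/2541865828329

Answer: 348109864960/2541865828329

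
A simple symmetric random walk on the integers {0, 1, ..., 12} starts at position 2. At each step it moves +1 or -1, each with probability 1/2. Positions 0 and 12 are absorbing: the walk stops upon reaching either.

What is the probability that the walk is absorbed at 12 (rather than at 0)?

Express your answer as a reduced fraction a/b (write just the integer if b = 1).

Answer: 1/6

Derivation:
Symmetric walk (p = 1/2): the harmonic-function argument gives P(hit 12 before 0 | start at 2) = a/N.
P = 2/12 = 1/6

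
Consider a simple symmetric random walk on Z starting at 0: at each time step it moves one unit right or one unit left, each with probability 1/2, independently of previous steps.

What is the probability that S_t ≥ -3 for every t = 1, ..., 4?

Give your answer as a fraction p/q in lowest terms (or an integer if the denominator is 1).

Let f(t,s) = #length-t paths at position s with S_1..S_t all ≥ -3.
f(t,s) = f(t-1,s-1) + f(t-1,s+1) for s ≥ -3; f(t,s) = 0 for s < -3.
t=0: f(0,0)=1
t=1: f(1,-1)=1 f(1,1)=1
t=2: f(2,-2)=1 f(2,0)=2 f(2,2)=1
t=3: f(3,-3)=1 f(3,-1)=3 f(3,1)=3 f(3,3)=1
t=4: f(4,-2)=4 f(4,0)=6 f(4,2)=4 f(4,4)=1
Σ_s f(4,s) = 15
P = 15/16 = 15/16

Answer: 15/16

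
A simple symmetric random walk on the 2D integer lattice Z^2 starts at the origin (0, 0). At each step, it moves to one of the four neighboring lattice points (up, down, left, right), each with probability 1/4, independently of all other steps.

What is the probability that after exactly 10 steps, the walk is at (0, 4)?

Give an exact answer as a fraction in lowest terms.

Let h be the number of horizontal steps (so 10-h are vertical). To end at (0,4) need (h+0)/2 right-steps and ((10-h)+4)/2 up-steps.
Sum over h with 0 ≤ h ≤ 6, h ≡ 0 (mod 2), 10-h ≡ 0 (mod 2):
h=0: C(10,0)·C(0,0)·C(10,7) = 1·1·120 = 120
h=2: C(10,2)·C(2,1)·C(8,6) = 45·2·28 = 2520
h=4: C(10,4)·C(4,2)·C(6,5) = 210·6·6 = 7560
h=6: C(10,6)·C(6,3)·C(4,4) = 210·20·1 = 4200
Total favorable: 14400
Total paths: 4^10 = 1048576
P = 14400/1048576 = 225/16384

Answer: 225/16384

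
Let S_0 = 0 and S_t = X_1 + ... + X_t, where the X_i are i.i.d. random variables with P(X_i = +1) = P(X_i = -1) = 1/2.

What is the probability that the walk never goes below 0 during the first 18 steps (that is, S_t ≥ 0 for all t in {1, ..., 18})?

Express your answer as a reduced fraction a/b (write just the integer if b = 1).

Answer: 12155/65536

Derivation:
Let f(t,s) = #length-t paths at position s with S_1..S_t all ≥ 0.
f(t,s) = f(t-1,s-1) + f(t-1,s+1) for s ≥ 0; f(t,s) = 0 for s < 0.
t=0: f(0,0)=1
t=1: f(1,1)=1
t=2: f(2,0)=1 f(2,2)=1
t=3: f(3,1)=2 f(3,3)=1
t=4: f(4,0)=2 f(4,2)=3 f(4,4)=1
t=5: f(5,1)=5 f(5,3)=4 f(5,5)=1
t=6: f(6,0)=5 f(6,2)=9 f(6,4)=5 f(6,6)=1
t=7: f(7,1)=14 f(7,3)=14 f(7,5)=6 f(7,7)=1
t=8: f(8,0)=14 f(8,2)=28 f(8,4)=20 f(8,6)=7 f(8,8)=1
t=9: f(9,1)=42 f(9,3)=48 f(9,5)=27 f(9,7)=8 f(9,9)=1
t=10: f(10,0)=42 f(10,2)=90 f(10,4)=75 f(10,6)=35 f(10,8)=9 f(10,10)=1
t=11: f(11,1)=132 f(11,3)=165 f(11,5)=110 f(11,7)=44 f(11,9)=10 f(11,11)=1
t=12: f(12,0)=132 f(12,2)=297 f(12,4)=275 f(12,6)=154 f(12,8)=54 f(12,10)=11 f(12,12)=1
t=13: f(13,1)=429 f(13,3)=572 f(13,5)=429 f(13,7)=208 f(13,9)=65 f(13,11)=12 f(13,13)=1
t=14: f(14,0)=429 f(14,2)=1001 f(14,4)=1001 f(14,6)=637 f(14,8)=273 f(14,10)=77 f(14,12)=13 f(14,14)=1
t=15: f(15,1)=1430 f(15,3)=2002 f(15,5)=1638 f(15,7)=910 f(15,9)=350 f(15,11)=90 f(15,13)=14 f(15,15)=1
t=16: f(16,0)=1430 f(16,2)=3432 f(16,4)=3640 f(16,6)=2548 f(16,8)=1260 f(16,10)=440 f(16,12)=104 f(16,14)=15 f(16,16)=1
t=17: f(17,1)=4862 f(17,3)=7072 f(17,5)=6188 f(17,7)=3808 f(17,9)=1700 f(17,11)=544 f(17,13)=119 f(17,15)=16 f(17,17)=1
t=18: f(18,0)=4862 f(18,2)=11934 f(18,4)=13260 f(18,6)=9996 f(18,8)=5508 f(18,10)=2244 f(18,12)=663 f(18,14)=135 f(18,16)=17 f(18,18)=1
Σ_s f(18,s) = 48620
P = 48620/262144 = 12155/65536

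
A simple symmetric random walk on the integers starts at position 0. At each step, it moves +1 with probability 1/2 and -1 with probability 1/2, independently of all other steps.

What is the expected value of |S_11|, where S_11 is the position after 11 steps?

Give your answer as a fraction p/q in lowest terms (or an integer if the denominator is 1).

S_11 takes values m ≡ 1 (mod 2) with |m| ≤ 11; P(S_11=m) = C(11,(11+m)/2)/2^11.
Total paths: 2^11 = 2048
Distribution: P(S=-11)=1/2048, P(S=-9)=11/2048, P(S=-7)=55/2048, P(S=-5)=165/2048, P(S=-3)=330/2048, P(S=-1)=462/2048, P(S=1)=462/2048, P(S=3)=330/2048, P(S=5)=165/2048, P(S=7)=55/2048, P(S=9)=11/2048, P(S=11)=1/2048
E[|S_11|] = Σ_m |m|·P(S_11=m) = 5544/2048 = 693/256

Answer: 693/256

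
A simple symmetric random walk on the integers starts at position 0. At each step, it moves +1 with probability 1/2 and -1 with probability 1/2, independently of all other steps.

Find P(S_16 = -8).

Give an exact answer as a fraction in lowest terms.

Answer: 455/16384

Derivation:
To reach position -8 after 16 steps: need 4 steps of +1 and 12 of -1.
Favorable paths: C(16,4) = 1820
Total paths: 2^16 = 65536
P = 1820/65536 = 455/16384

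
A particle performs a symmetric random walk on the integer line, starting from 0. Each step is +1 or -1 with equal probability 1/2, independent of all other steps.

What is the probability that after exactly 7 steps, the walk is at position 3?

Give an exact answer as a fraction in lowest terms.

To reach position 3 after 7 steps: need 5 steps of +1 and 2 of -1.
Favorable paths: C(7,5) = 21
Total paths: 2^7 = 128
P = 21/128 = 21/128

Answer: 21/128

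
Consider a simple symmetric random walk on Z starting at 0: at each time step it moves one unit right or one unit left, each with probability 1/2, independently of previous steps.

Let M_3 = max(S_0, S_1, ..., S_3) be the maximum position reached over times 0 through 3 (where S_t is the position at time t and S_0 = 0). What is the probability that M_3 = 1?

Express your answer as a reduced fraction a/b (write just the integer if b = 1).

Let M_3 = max(S_0,...,S_3). Use the reflection principle: for j ≥ 1, #{paths with M_3 ≥ j} = #{S_3 ≥ j} + #{S_3 ≥ j+1}.
By reflection, #{M_3 ≥ 1} = #{S_3 ≥ 1} + #{S_3 ≥ 2} = 4 + 1 = 5.
#{M_3 ≥ 2} = #{S_3 ≥ 2} + #{S_3 ≥ 3} = 1 + 1 = 2.
#{M_3 = 1} = 5 - 2 = 3.
P(M_3 = 1) = 3/8 = 3/8

Answer: 3/8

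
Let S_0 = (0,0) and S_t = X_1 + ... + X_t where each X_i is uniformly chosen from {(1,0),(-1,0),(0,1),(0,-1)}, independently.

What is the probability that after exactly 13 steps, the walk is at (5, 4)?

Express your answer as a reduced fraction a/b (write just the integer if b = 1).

Let h be the number of horizontal steps (so 13-h are vertical). To end at (5,4) need (h+5)/2 right-steps and ((13-h)+4)/2 up-steps.
Sum over h with 5 ≤ h ≤ 9, h ≡ 1 (mod 2), 13-h ≡ 0 (mod 2):
h=5: C(13,5)·C(5,5)·C(8,6) = 1287·1·28 = 36036
h=7: C(13,7)·C(7,6)·C(6,5) = 1716·7·6 = 72072
h=9: C(13,9)·C(9,7)·C(4,4) = 715·36·1 = 25740
Total favorable: 133848
Total paths: 4^13 = 67108864
P = 133848/67108864 = 16731/8388608

Answer: 16731/8388608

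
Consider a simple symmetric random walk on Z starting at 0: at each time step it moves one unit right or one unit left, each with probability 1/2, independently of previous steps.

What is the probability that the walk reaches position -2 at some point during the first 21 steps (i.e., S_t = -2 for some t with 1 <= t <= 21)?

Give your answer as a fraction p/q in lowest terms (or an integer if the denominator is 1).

Answer: 173965/262144

Derivation:
Count via complement. Let g(t,s) = #length-t paths at position s with S_1..S_t all ≠ -2.
g(t,s) = g(t-1,s-1) + g(t-1,s+1) for s ≠ -2; g(t,-2) = 0.
t=0: g(0,0)=1
t=1: g(1,-1)=1 g(1,1)=1
t=2: g(2,0)=2 g(2,2)=1
t=3: g(3,-1)=2 g(3,1)=3 g(3,3)=1
t=4: g(4,0)=5 g(4,2)=4 g(4,4)=1
t=5: g(5,-1)=5 g(5,1)=9 g(5,3)=5 g(5,5)=1
t=6: g(6,0)=14 g(6,2)=14 g(6,4)=6 g(6,6)=1
t=7: g(7,-1)=14 g(7,1)=28 g(7,3)=20 g(7,5)=7 g(7,7)=1
t=8: g(8,0)=42 g(8,2)=48 g(8,4)=27 g(8,6)=8 g(8,8)=1
t=9: g(9,-1)=42 g(9,1)=90 g(9,3)=75 g(9,5)=35 g(9,7)=9 g(9,9)=1
t=10: g(10,0)=132 g(10,2)=165 g(10,4)=110 g(10,6)=44 g(10,8)=10 g(10,10)=1
t=11: g(11,-1)=132 g(11,1)=297 g(11,3)=275 g(11,5)=154 g(11,7)=54 g(11,9)=11 g(11,11)=1
t=12: g(12,0)=429 g(12,2)=572 g(12,4)=429 g(12,6)=208 g(12,8)=65 g(12,10)=12 g(12,12)=1
t=13: g(13,-1)=429 g(13,1)=1001 g(13,3)=1001 g(13,5)=637 g(13,7)=273 g(13,9)=77 g(13,11)=13 g(13,13)=1
t=14: g(14,0)=1430 g(14,2)=2002 g(14,4)=1638 g(14,6)=910 g(14,8)=350 g(14,10)=90 g(14,12)=14 g(14,14)=1
t=15: g(15,-1)=1430 g(15,1)=3432 g(15,3)=3640 g(15,5)=2548 g(15,7)=1260 g(15,9)=440 g(15,11)=104 g(15,13)=15 g(15,15)=1
t=16: g(16,0)=4862 g(16,2)=7072 g(16,4)=6188 g(16,6)=3808 g(16,8)=1700 g(16,10)=544 g(16,12)=119 g(16,14)=16 g(16,16)=1
t=17: g(17,-1)=4862 g(17,1)=11934 g(17,3)=13260 g(17,5)=9996 g(17,7)=5508 g(17,9)=2244 g(17,11)=663 g(17,13)=135 g(17,15)=17 g(17,17)=1
t=18: g(18,0)=16796 g(18,2)=25194 g(18,4)=23256 g(18,6)=15504 g(18,8)=7752 g(18,10)=2907 g(18,12)=798 g(18,14)=152 g(18,16)=18 g(18,18)=1
t=19: g(19,-1)=16796 g(19,1)=41990 g(19,3)=48450 g(19,5)=38760 g(19,7)=23256 g(19,9)=10659 g(19,11)=3705 g(19,13)=950 g(19,15)=170 g(19,17)=19 g(19,19)=1
t=20: g(20,0)=58786 g(20,2)=90440 g(20,4)=87210 g(20,6)=62016 g(20,8)=33915 g(20,10)=14364 g(20,12)=4655 g(20,14)=1120 g(20,16)=189 g(20,18)=20 g(20,20)=1
t=21: g(21,-1)=58786 g(21,1)=149226 g(21,3)=177650 g(21,5)=149226 g(21,7)=95931 g(21,9)=48279 g(21,11)=19019 g(21,13)=5775 g(21,15)=1309 g(21,17)=209 g(21,19)=21 g(21,21)=1
Paths never hitting -2: Σ_s g(21,s) = 705432
Paths hitting -2: 2^21 - 705432 = 1391720
P = 1391720/2097152 = 173965/262144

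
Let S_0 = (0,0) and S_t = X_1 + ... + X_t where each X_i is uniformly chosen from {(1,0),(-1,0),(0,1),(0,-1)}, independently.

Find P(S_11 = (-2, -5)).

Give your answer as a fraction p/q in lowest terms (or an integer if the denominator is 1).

Let h be the number of horizontal steps (so 11-h are vertical). To end at (-2,-5) need (h-2)/2 right-steps and ((11-h)-5)/2 up-steps.
Sum over h with 2 ≤ h ≤ 6, h ≡ 0 (mod 2), 11-h ≡ 1 (mod 2):
h=2: C(11,2)·C(2,0)·C(9,2) = 55·1·36 = 1980
h=4: C(11,4)·C(4,1)·C(7,1) = 330·4·7 = 9240
h=6: C(11,6)·C(6,2)·C(5,0) = 462·15·1 = 6930
Total favorable: 18150
Total paths: 4^11 = 4194304
P = 18150/4194304 = 9075/2097152

Answer: 9075/2097152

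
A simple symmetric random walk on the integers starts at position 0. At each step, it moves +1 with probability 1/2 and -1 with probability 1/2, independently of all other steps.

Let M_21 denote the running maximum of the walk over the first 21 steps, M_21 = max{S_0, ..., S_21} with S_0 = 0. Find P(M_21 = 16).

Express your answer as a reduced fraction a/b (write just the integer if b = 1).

Let M_21 = max(S_0,...,S_21). Use the reflection principle: for j ≥ 1, #{paths with M_21 ≥ j} = #{S_21 ≥ j} + #{S_21 ≥ j+1}.
By reflection, #{M_21 ≥ 16} = #{S_21 ≥ 16} + #{S_21 ≥ 17} = 232 + 232 = 464.
#{M_21 ≥ 17} = #{S_21 ≥ 17} + #{S_21 ≥ 18} = 232 + 22 = 254.
#{M_21 = 16} = 464 - 254 = 210.
P(M_21 = 16) = 210/2097152 = 105/1048576

Answer: 105/1048576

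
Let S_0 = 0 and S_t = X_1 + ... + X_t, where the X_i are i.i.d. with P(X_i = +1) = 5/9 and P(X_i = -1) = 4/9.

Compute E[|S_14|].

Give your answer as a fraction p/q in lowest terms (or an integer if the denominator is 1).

S_14 takes values m ≡ 0 (mod 2) with |m| ≤ 14; P(S_14=m) = C(14,(14+m)/2) · (5/9)^((14+m)/2) · (4/9)^((14-m)/2).
Distribution: P(S=-14)=268435456/22876792454961, P(S=-12)=4697620480/22876792454961, P(S=-10)=38168166400/22876792454961, P(S=-8)=190840832000/22876792454961, P(S=-6)=656015360000/22876792454961, P(S=-4)=1640038400000/22876792454961, P(S=-2)=1025024000000/7625597484987, P(S=0)=1464320000000/7625597484987, P(S=2)=1601600000000/7625597484987, P(S=4)=4004000000000/22876792454961, P(S=6)=2502500000000/22876792454961, P(S=8)=1137500000000/22876792454961, P(S=10)=355468750000/22876792454961, P(S=12)=68359375000/22876792454961, P(S=14)=6103515625/22876792454961
E[|S_14|] = Σ_m |m|·P(S_14=m) = 24271992280298/7625597484987

Answer: 24271992280298/7625597484987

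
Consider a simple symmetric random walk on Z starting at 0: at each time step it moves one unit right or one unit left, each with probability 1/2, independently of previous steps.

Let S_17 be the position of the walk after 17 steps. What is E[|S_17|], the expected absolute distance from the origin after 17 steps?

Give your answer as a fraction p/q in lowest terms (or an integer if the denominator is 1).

Answer: 109395/32768

Derivation:
S_17 takes values m ≡ 1 (mod 2) with |m| ≤ 17; P(S_17=m) = C(17,(17+m)/2)/2^17.
Total paths: 2^17 = 131072
Distribution: P(S=-17)=1/131072, P(S=-15)=17/131072, P(S=-13)=136/131072, P(S=-11)=680/131072, P(S=-9)=2380/131072, P(S=-7)=6188/131072, P(S=-5)=12376/131072, P(S=-3)=19448/131072, P(S=-1)=24310/131072, P(S=1)=24310/131072, P(S=3)=19448/131072, P(S=5)=12376/131072, P(S=7)=6188/131072, P(S=9)=2380/131072, P(S=11)=680/131072, P(S=13)=136/131072, P(S=15)=17/131072, P(S=17)=1/131072
E[|S_17|] = Σ_m |m|·P(S_17=m) = 437580/131072 = 109395/32768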